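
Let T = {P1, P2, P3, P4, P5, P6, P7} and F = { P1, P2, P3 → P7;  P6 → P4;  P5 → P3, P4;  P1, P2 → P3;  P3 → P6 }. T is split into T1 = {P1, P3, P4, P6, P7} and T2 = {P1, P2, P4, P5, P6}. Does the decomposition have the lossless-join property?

No

Common attributes: T1 ∩ T2 = {P1, P4, P6}.
No dependency enlarges {P1, P4, P6}, so (P1, P4, P6)⁺ = {P1, P4, P6}.
The closure contains neither all of T1 = {P1, P3, P4, P6, P7} nor all of T2 = {P1, P2, P4, P5, P6}, so the common attributes are not a superkey of either fragment. The join is lossy.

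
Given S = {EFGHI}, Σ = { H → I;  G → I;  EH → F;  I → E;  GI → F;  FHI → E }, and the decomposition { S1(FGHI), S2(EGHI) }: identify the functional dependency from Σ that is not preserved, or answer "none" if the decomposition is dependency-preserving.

H → I lies within S1.
G → I lies within S1.
EH → F: restricted closure across fragments reaches F.
I → E lies within S2.
GI → F lies within S1.
FHI → E: restricted closure across fragments reaches E.
Every dependency is enforceable on the fragments, so the decomposition is dependency-preserving.

none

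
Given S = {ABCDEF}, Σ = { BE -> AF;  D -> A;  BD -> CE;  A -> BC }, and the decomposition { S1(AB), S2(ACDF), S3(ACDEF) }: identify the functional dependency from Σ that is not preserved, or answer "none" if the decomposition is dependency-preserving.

BE -> AF

Check BE → AF: no single fragment contains all of {ABEF}, and the restricted closure of {BE} across the fragments never reaches {AF}.
D → A is preserved.
BD → CE is preserved.
A → BC is preserved.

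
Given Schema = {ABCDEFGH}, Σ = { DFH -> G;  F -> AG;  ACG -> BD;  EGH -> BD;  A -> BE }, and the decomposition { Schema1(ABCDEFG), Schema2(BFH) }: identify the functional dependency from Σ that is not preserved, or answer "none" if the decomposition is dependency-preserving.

Check EGH → BD: no single fragment contains all of {BDEGH}, and the restricted closure of {EGH} across the fragments never reaches {BD}.
DFH → G is preserved.
F → AG is preserved.
ACG → BD is preserved.
A → BE is preserved.

EGH -> BD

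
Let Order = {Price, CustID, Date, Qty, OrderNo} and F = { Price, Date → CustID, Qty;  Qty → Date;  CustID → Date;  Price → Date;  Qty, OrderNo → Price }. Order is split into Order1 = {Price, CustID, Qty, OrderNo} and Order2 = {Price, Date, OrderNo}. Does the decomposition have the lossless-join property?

Common attributes: Order1 ∩ Order2 = {Price, OrderNo}.
Closure of {Price, OrderNo}: Price → Date applies, adding Date; Price, Date → CustID, Qty applies, adding CustID, Qty. So (Price, OrderNo)⁺ = {Price, CustID, Date, Qty, OrderNo}.
This closure contains every attribute of Order1, so Order1 ∩ Order2 → Order1. The join is lossless.

Yes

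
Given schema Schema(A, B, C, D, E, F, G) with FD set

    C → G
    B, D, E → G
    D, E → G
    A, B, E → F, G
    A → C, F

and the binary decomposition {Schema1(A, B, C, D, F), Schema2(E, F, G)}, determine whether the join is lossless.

No

Common attributes: Schema1 ∩ Schema2 = {F}.
No dependency enlarges {F}, so (F)⁺ = {F}.
The closure contains neither all of Schema1 = {A, B, C, D, F} nor all of Schema2 = {E, F, G}, so the common attributes are not a superkey of either fragment. The join is lossy.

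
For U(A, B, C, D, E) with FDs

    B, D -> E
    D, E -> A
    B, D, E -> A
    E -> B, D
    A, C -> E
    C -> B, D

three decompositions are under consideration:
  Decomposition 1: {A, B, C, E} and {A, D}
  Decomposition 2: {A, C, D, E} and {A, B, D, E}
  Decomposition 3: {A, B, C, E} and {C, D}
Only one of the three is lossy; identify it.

Decomposition 1

Decomposition 1: common = {A}, closure = {A} → lossy.
Decomposition 2: common = {A, D, E}, closure = {A, B, D, E} → lossless.
Decomposition 3: common = {C}, closure = {A, B, C, D, E} → lossless.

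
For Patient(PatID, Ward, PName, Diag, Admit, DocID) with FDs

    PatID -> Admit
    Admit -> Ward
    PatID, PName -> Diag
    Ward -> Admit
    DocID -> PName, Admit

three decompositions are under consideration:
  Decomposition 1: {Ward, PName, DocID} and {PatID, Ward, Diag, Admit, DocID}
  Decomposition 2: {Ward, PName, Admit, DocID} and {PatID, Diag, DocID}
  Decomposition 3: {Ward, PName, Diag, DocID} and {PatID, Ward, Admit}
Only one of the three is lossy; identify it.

Decomposition 1: common = {Ward, DocID}, closure = {Ward, PName, Admit, DocID} → lossless.
Decomposition 2: common = {DocID}, closure = {Ward, PName, Admit, DocID} → lossless.
Decomposition 3: common = {Ward}, closure = {Ward, Admit} → lossy.

Decomposition 3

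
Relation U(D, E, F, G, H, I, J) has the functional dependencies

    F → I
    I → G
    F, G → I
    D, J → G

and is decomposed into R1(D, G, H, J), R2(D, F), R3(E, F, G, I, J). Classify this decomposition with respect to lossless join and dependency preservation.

Lossless test (chase): Rows 2 and 3 agree on F; apply F→I and equate their I entries. Rows 2 and 3 agree on I; apply I→G and equate their G entries. No row becomes fully distinguished — the join is lossy.
Dependency preservation: every FD's attributes lie within a single fragment, so each can be enforced locally — preserved.

lossy but dependency-preserving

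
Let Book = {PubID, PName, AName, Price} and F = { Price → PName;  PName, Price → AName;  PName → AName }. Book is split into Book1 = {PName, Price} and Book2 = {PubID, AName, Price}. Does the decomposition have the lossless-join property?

Yes

Common attributes: Book1 ∩ Book2 = {Price}.
Closure of {Price}: Price → PName applies, adding PName; PName, Price → AName applies, adding AName. So (Price)⁺ = {PName, AName, Price}.
This closure contains every attribute of Book1, so Book1 ∩ Book2 → Book1. The join is lossless.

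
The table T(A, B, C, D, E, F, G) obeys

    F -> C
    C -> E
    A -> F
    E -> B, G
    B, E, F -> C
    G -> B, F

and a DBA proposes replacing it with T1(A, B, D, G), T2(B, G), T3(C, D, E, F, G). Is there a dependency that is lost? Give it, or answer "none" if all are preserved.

F → C lies within T3.
C → E lies within T3.
A → F: restricted closure across fragments reaches F.
E → B, G: restricted closure across fragments reaches B, G.
B, E, F → C: restricted closure across fragments reaches C.
G → B, F: restricted closure across fragments reaches B, F.
Every dependency is enforceable on the fragments, so the decomposition is dependency-preserving.

none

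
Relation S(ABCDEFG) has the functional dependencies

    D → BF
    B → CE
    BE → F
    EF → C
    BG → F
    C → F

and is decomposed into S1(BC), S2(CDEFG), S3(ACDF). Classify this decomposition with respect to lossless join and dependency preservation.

lossy and not dependency-preserving

Lossless test (chase): Rows 2 and 3 agree on D; apply D→BF and equate their BF entries. Rows 2 and 3 agree on B; apply B→CE and equate their CE entries. Rows 1 and 2 agree on C; apply C→F and equate their F entries. No row becomes fully distinguished — the join is lossy.
Dependency preservation: the restricted closure of {D} across the fragments never reaches {BF}, so D → BF cannot be enforced without a join — not preserved.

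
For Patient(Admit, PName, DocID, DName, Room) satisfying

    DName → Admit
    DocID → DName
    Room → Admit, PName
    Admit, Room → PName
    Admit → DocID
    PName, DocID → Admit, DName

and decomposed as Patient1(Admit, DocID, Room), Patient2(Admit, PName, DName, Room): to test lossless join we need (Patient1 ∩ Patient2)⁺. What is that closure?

Admit, PName, DocID, DName, Room

Patient1 ∩ Patient2 = {Admit, Room}.
Room → Admit, PName applies, adding PName
Admit → DocID applies, adding DocID
PName, DocID → Admit, DName applies, adding DName
Closure: {Admit, PName, DocID, DName, Room}.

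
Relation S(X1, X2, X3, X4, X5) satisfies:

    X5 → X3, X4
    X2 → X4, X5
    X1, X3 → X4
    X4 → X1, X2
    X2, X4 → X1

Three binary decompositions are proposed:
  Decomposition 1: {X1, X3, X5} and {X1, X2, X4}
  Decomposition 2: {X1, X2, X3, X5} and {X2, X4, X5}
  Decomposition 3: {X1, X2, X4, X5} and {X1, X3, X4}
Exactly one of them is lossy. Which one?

Decomposition 1: common = {X1}, closure = {X1} → lossy.
Decomposition 2: common = {X2, X5}, closure = {X1, X2, X3, X4, X5} → lossless.
Decomposition 3: common = {X1, X4}, closure = {X1, X2, X3, X4, X5} → lossless.

Decomposition 1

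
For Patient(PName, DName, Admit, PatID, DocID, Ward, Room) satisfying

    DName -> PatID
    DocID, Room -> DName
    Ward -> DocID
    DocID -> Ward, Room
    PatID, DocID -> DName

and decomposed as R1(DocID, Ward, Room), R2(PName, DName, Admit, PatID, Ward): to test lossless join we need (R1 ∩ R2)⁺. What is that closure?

R1 ∩ R2 = {Ward}.
Ward → DocID applies, adding DocID
DocID → Ward, Room applies, adding Room
DocID, Room → DName applies, adding DName
DName → PatID applies, adding PatID
Closure: {DName, PatID, DocID, Ward, Room}.

DName, PatID, DocID, Ward, Room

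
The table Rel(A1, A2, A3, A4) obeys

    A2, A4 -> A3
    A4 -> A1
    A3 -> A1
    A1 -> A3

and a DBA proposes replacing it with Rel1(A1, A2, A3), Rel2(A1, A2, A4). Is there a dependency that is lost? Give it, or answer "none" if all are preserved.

A2, A4 → A3: restricted closure across fragments reaches A3.
A4 → A1 lies within Rel2.
A3 → A1 lies within Rel1.
A1 → A3 lies within Rel1.
Every dependency is enforceable on the fragments, so the decomposition is dependency-preserving.

none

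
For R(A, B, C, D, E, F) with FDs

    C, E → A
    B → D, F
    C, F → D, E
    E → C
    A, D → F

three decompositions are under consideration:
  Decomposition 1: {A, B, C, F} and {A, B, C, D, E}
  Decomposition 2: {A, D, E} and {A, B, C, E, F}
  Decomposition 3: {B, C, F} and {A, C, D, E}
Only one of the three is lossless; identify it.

Decomposition 1: common = {A, B, C}, closure = {A, B, C, D, E, F} → lossless.
Decomposition 2: common = {A, E}, closure = {A, C, E} → lossy.
Decomposition 3: common = {C}, closure = {C} → lossy.

Decomposition 1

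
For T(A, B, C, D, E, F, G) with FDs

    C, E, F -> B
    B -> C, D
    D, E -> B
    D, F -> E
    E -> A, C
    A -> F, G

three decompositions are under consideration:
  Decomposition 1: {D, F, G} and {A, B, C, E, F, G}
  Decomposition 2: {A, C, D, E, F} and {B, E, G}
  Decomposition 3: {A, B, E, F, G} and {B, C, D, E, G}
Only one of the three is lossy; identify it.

Decomposition 1

Decomposition 1: common = {F, G}, closure = {F, G} → lossy.
Decomposition 2: common = {E}, closure = {A, B, C, D, E, F, G} → lossless.
Decomposition 3: common = {B, E, G}, closure = {A, B, C, D, E, F, G} → lossless.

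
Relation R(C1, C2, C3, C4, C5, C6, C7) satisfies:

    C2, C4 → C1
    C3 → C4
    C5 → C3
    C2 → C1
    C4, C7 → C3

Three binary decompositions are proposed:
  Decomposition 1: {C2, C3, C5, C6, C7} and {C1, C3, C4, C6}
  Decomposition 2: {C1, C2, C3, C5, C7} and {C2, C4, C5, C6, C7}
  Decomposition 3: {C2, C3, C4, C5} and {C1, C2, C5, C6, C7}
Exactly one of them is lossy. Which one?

Decomposition 1: common = {C3, C6}, closure = {C3, C4, C6} → lossy.
Decomposition 2: common = {C2, C5, C7}, closure = {C1, C2, C3, C4, C5, C7} → lossless.
Decomposition 3: common = {C2, C5}, closure = {C1, C2, C3, C4, C5} → lossless.

Decomposition 1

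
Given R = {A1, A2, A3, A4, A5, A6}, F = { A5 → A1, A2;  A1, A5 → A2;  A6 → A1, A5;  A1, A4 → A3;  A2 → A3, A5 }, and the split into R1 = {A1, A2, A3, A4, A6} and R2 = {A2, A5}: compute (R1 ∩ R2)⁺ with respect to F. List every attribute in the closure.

R1 ∩ R2 = {A2}.
A2 → A3, A5 applies, adding A3, A5
A5 → A1, A2 applies, adding A1
Closure: {A1, A2, A3, A5}.

A1, A2, A3, A5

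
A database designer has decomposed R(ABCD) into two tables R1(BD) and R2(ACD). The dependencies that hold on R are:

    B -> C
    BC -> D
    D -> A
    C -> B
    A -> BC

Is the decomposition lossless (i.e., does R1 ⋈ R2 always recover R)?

Yes

Common attributes: R1 ∩ R2 = {D}.
Closure of {D}: D → A applies, adding A; A → BC applies, adding BC. So (D)⁺ = {ABCD}.
This closure contains every attribute of R1, so R1 ∩ R2 → R1. The join is lossless.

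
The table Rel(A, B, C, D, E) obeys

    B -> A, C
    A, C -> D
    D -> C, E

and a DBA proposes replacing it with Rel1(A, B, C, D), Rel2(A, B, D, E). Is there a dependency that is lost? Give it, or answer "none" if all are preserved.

B → A, C lies within Rel1.
A, C → D lies within Rel1.
D → C, E: restricted closure across fragments reaches C, E.
Every dependency is enforceable on the fragments, so the decomposition is dependency-preserving.

none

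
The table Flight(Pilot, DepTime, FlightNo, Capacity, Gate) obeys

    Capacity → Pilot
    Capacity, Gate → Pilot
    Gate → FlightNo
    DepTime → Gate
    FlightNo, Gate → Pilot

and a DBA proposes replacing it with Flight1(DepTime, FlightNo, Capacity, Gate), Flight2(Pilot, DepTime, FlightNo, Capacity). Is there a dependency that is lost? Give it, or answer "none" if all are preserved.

Check FlightNo, Gate → Pilot: no single fragment contains all of {Pilot, FlightNo, Gate}, and the restricted closure of {FlightNo, Gate} across the fragments never reaches {Pilot}.
Capacity → Pilot is preserved.
Capacity, Gate → Pilot is preserved.
Gate → FlightNo is preserved.
DepTime → Gate is preserved.

FlightNo, Gate → Pilot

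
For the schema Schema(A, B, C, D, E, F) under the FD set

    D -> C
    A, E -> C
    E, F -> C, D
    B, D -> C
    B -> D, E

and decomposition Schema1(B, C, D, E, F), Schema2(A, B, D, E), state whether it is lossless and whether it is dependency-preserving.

lossy and not dependency-preserving

Lossless test: (B, D, E)⁺ = {B, C, D, E}, which is a superkey of neither fragment — lossy.
Dependency preservation: the restricted closure of {A, E} across the fragments never reaches {C}, so A, E → C cannot be enforced without a join — not preserved.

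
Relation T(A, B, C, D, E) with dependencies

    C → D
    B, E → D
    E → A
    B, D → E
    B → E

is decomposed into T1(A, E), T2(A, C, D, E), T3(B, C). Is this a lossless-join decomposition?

Chase test. Columns are A, B, C, D, E; row i has aⱼ where attribute j ∈ Ti, else bᵢⱼ.
Initial tableau (one row per fragment):
  row 1: a1 b12 b13 b14 a5
  row 2: a1 b22 a3 a4 a5
  row 3: b31 a2 a3 b34 b35
Rows 2 and 3 agree on C; apply C→D and equate their D entries.
No row becomes fully distinguished — the join is lossy.

No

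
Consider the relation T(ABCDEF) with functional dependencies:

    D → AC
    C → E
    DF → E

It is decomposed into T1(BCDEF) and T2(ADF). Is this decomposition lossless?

Yes

Common attributes: T1 ∩ T2 = {DF}.
Closure of {DF}: D → AC applies, adding AC; C → E applies, adding E. So (DF)⁺ = {ACDEF}.
This closure contains every attribute of T2, so T1 ∩ T2 → T2. The join is lossless.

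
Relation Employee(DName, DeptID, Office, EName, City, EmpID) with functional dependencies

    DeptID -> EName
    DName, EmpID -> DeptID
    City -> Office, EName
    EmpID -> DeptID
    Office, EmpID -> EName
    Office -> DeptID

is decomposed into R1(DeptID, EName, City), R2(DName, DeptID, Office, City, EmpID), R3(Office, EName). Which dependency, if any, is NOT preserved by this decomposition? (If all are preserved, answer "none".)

DeptID → EName lies within R1.
DName, EmpID → DeptID lies within R2.
City → Office, EName: restricted closure across fragments reaches Office, EName.
EmpID → DeptID lies within R2.
Office, EmpID → EName: restricted closure across fragments reaches EName.
Office → DeptID lies within R2.
Every dependency is enforceable on the fragments, so the decomposition is dependency-preserving.

none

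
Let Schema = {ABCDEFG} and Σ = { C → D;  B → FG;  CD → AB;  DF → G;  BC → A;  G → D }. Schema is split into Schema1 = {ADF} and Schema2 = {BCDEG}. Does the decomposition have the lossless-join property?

No

Common attributes: Schema1 ∩ Schema2 = {D}.
No dependency enlarges {D}, so (D)⁺ = {D}.
The closure contains neither all of Schema1 = {ADF} nor all of Schema2 = {BCDEG}, so the common attributes are not a superkey of either fragment. The join is lossy.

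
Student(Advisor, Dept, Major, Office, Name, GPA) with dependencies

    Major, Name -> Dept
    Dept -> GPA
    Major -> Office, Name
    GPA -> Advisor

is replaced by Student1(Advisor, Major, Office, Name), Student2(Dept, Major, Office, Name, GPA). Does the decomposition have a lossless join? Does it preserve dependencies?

Lossless test: (Major, Office, Name)⁺ = {Advisor, Dept, Major, Office, Name, GPA}, which contains all of one fragment — lossless.
Dependency preservation: the restricted closure of {GPA} across the fragments never reaches {Advisor}, so GPA → Advisor cannot be enforced without a join — not preserved.

lossless but not dependency-preserving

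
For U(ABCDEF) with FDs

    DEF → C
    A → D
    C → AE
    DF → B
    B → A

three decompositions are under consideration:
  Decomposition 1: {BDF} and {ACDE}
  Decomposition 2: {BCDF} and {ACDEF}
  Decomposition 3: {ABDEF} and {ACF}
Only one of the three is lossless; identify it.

Decomposition 1: common = {D}, closure = {D} → lossy.
Decomposition 2: common = {CDF}, closure = {ABCDEF} → lossless.
Decomposition 3: common = {AF}, closure = {ABDF} → lossy.

Decomposition 2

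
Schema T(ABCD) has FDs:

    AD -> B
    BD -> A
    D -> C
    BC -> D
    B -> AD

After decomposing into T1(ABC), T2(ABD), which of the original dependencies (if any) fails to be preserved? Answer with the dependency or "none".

D -> C

Check D → C: no single fragment contains all of {CD}, and the restricted closure of {D} across the fragments never reaches {C}.
AD → B is preserved.
BD → A is preserved.
BC → D is preserved.
B → AD is preserved.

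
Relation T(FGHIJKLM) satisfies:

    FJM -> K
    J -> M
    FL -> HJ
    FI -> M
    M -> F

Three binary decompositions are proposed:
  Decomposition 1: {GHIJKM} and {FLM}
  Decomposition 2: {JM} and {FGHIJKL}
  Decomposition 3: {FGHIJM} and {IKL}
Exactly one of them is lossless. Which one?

Decomposition 2

Decomposition 1: common = {M}, closure = {FM} → lossy.
Decomposition 2: common = {J}, closure = {FJKM} → lossless.
Decomposition 3: common = {I}, closure = {I} → lossy.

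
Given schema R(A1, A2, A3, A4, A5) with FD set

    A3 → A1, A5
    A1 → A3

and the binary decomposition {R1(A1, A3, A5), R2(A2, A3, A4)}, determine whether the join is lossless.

Common attributes: R1 ∩ R2 = {A3}.
Closure of {A3}: A3 → A1, A5 applies, adding A1, A5. So (A3)⁺ = {A1, A3, A5}.
This closure contains every attribute of R1, so R1 ∩ R2 → R1. The join is lossless.

Yes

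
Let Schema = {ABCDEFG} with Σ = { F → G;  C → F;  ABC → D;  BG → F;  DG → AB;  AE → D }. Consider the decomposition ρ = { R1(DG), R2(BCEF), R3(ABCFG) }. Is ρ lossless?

Chase test. Columns are ABCDEFG; row i has aⱼ where attribute j ∈ Ri, else bᵢⱼ.
Initial tableau (one row per fragment):
  row 1: b11 b12 b13 a4 b15 b16 a7
  row 2: b21 a2 a3 b24 a5 a6 b27
  row 3: a1 a2 a3 b34 b35 a6 a7
Rows 2 and 3 agree on F; apply F→G and equate their G entries.
No row becomes fully distinguished — the join is lossy.

No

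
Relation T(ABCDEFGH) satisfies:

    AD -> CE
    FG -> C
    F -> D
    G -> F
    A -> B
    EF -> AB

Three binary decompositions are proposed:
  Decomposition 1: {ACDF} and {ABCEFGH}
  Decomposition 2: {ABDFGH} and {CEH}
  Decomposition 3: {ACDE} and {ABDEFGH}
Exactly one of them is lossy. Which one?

Decomposition 1: common = {ACF}, closure = {ABCDEF} → lossless.
Decomposition 2: common = {H}, closure = {H} → lossy.
Decomposition 3: common = {ADE}, closure = {ABCDE} → lossless.

Decomposition 2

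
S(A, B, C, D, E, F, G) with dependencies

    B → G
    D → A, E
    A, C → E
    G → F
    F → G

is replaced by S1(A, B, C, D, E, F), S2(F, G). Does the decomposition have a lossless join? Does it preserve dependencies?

lossless and dependency-preserving

Lossless test: (F)⁺ = {F, G}, which contains all of one fragment — lossless.
Dependency preservation: B → G is not contained in any single fragment, but the restricted closure of its left-hand side across the fragments still reaches the right-hand side; the remaining FDs each lie inside some fragment. All dependencies are preserved.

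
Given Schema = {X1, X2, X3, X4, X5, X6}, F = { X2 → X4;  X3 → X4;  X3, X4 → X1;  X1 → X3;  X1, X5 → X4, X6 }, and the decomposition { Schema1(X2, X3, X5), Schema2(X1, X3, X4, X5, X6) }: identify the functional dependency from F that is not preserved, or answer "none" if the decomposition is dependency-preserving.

Check X2 → X4: no single fragment contains all of {X2, X4}, and the restricted closure of {X2} across the fragments never reaches {X4}.
X3 → X4 is preserved.
X3, X4 → X1 is preserved.
X1 → X3 is preserved.
X1, X5 → X4, X6 is preserved.

X2 → X4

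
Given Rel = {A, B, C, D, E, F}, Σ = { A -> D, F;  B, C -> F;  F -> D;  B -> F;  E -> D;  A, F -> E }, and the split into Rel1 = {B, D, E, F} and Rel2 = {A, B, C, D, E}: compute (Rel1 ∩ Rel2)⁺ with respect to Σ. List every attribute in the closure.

B, D, E, F

Rel1 ∩ Rel2 = {B, D, E}.
B → F applies, adding F
Closure: {B, D, E, F}.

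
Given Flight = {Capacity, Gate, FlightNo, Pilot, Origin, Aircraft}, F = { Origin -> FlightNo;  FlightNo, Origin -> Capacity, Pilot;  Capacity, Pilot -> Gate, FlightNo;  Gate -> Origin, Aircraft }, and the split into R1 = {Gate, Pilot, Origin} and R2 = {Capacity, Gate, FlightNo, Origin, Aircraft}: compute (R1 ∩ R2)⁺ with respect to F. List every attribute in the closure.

Capacity, Gate, FlightNo, Pilot, Origin, Aircraft

R1 ∩ R2 = {Gate, Origin}.
Origin → FlightNo applies, adding FlightNo
FlightNo, Origin → Capacity, Pilot applies, adding Capacity, Pilot
Gate → Origin, Aircraft applies, adding Aircraft
Closure: {Capacity, Gate, FlightNo, Pilot, Origin, Aircraft}.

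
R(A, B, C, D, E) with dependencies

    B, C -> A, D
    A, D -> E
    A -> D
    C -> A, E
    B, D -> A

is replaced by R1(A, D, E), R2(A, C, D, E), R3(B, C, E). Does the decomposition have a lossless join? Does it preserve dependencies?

lossless but not dependency-preserving

Lossless test (chase): Rows 2 and 3 agree on C; apply C→A, E and equate their A, E entries. Rows 1 and 3 agree on A; apply A→D and equate their D entries. Row 3 is now all distinguished symbols — the join is lossless.
Dependency preservation: the restricted closure of {B, D} across the fragments never reaches {A}, so B, D → A cannot be enforced without a join — not preserved.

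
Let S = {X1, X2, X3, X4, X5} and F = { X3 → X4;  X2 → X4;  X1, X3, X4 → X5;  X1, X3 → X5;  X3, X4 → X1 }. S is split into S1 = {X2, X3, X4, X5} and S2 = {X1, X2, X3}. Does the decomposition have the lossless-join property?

Common attributes: S1 ∩ S2 = {X2, X3}.
Closure of {X2, X3}: X3 → X4 applies, adding X4; X3, X4 → X1 applies, adding X1; X1, X3, X4 → X5 applies, adding X5. So (X2, X3)⁺ = {X1, X2, X3, X4, X5}.
This closure contains every attribute of S1, so S1 ∩ S2 → S1. The join is lossless.

Yes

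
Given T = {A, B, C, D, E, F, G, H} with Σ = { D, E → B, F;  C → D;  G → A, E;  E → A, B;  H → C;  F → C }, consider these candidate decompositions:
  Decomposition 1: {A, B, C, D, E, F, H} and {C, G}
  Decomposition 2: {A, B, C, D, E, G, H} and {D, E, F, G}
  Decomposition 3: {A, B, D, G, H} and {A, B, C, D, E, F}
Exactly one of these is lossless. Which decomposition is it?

Decomposition 1: common = {C}, closure = {C, D} → lossy.
Decomposition 2: common = {D, E, G}, closure = {A, B, C, D, E, F, G} → lossless.
Decomposition 3: common = {A, B, D}, closure = {A, B, D} → lossy.

Decomposition 2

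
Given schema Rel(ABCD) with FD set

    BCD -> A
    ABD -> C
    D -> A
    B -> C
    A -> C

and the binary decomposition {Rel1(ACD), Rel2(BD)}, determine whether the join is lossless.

Yes

Common attributes: Rel1 ∩ Rel2 = {D}.
Closure of {D}: D → A applies, adding A; A → C applies, adding C. So (D)⁺ = {ACD}.
This closure contains every attribute of Rel1, so Rel1 ∩ Rel2 → Rel1. The join is lossless.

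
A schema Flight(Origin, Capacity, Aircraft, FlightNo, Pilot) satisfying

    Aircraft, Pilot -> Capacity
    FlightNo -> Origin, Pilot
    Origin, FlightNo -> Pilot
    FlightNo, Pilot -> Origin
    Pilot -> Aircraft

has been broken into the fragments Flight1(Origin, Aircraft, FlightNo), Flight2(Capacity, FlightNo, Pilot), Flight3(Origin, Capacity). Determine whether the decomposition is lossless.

Chase test. Columns are Origin, Capacity, Aircraft, FlightNo, Pilot; row i has aⱼ where attribute j ∈ Flighti, else bᵢⱼ.
Initial tableau (one row per fragment):
  row 1: a1 b12 a3 a4 b15
  row 2: b21 a2 b23 a4 a5
  row 3: a1 a2 b33 b34 b35
Rows 1 and 2 agree on FlightNo; apply FlightNo→Origin, Pilot and equate their Origin, Pilot entries.
Rows 1 and 2 agree on Pilot; apply Pilot→Aircraft and equate their Aircraft entries.
Rows 1 and 2 agree on Aircraft, Pilot; apply Aircraft, Pilot→Capacity and equate their Capacity entries.
Row 1 is now all distinguished symbols — the join is lossless.

Yes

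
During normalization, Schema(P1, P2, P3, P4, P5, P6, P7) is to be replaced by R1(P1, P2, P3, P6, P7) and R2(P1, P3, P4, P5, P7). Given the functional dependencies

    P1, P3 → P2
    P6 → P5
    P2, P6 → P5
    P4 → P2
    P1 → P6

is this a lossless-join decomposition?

Common attributes: R1 ∩ R2 = {P1, P3, P7}.
Closure of {P1, P3, P7}: P1, P3 → P2 applies, adding P2; P1 → P6 applies, adding P6; P6 → P5 applies, adding P5. So (P1, P3, P7)⁺ = {P1, P2, P3, P5, P6, P7}.
This closure contains every attribute of R1, so R1 ∩ R2 → R1. The join is lossless.

Yes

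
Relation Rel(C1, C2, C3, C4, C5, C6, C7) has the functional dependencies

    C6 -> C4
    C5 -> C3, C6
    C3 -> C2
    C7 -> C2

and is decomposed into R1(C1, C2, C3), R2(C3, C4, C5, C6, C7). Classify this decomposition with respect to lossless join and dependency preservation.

Lossless test: (C3)⁺ = {C2, C3}, which is a superkey of neither fragment — lossy.
Dependency preservation: the restricted closure of {C7} across the fragments never reaches {C2}, so C7 → C2 cannot be enforced without a join — not preserved.

lossy and not dependency-preserving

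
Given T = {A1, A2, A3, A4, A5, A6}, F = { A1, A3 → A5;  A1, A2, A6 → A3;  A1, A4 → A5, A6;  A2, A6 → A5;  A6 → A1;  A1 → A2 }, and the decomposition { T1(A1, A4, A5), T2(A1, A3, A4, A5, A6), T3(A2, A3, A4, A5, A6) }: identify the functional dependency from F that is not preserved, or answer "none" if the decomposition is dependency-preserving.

Check A1 → A2: no single fragment contains all of {A1, A2}, and the restricted closure of {A1} across the fragments never reaches {A2}.
A1, A3 → A5 is preserved.
A1, A2, A6 → A3 is preserved.
A1, A4 → A5, A6 is preserved.
A2, A6 → A5 is preserved.
A6 → A1 is preserved.

A1 → A2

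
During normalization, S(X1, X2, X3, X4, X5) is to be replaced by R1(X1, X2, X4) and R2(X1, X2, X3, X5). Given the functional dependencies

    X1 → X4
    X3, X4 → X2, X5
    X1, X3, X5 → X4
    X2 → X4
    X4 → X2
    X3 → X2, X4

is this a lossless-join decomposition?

Yes

Common attributes: R1 ∩ R2 = {X1, X2}.
Closure of {X1, X2}: X1 → X4 applies, adding X4. So (X1, X2)⁺ = {X1, X2, X4}.
This closure contains every attribute of R1, so R1 ∩ R2 → R1. The join is lossless.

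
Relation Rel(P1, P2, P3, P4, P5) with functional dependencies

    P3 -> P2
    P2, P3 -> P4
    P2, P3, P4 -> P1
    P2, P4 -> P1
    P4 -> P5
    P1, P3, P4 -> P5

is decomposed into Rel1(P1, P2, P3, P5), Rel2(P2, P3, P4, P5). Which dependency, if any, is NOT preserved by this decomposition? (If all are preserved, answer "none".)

Check P2, P4 → P1: no single fragment contains all of {P1, P2, P4}, and the restricted closure of {P2, P4} across the fragments never reaches {P1}.
P3 → P2 is preserved.
P2, P3 → P4 is preserved.
P2, P3, P4 → P1 is preserved.
P4 → P5 is preserved.
P1, P3, P4 → P5 is preserved.

P2, P4 -> P1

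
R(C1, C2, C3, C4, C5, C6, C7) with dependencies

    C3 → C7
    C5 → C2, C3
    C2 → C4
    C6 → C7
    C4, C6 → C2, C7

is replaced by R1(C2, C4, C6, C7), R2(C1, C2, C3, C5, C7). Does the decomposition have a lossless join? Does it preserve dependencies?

Lossless test: (C2, C7)⁺ = {C2, C4, C7}, which is a superkey of neither fragment — lossy.
Dependency preservation: every FD's attributes lie within a single fragment, so each can be enforced locally — preserved.

lossy but dependency-preserving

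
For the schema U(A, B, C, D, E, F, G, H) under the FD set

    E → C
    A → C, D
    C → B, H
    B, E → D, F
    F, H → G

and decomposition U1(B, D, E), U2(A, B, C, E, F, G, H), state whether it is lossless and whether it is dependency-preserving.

Lossless test: (B, E)⁺ = {B, C, D, E, F, G, H}, which contains all of one fragment — lossless.
Dependency preservation: the restricted closure of {A} across the fragments never reaches {C, D}, so A → C, D cannot be enforced without a join — not preserved.

lossless but not dependency-preserving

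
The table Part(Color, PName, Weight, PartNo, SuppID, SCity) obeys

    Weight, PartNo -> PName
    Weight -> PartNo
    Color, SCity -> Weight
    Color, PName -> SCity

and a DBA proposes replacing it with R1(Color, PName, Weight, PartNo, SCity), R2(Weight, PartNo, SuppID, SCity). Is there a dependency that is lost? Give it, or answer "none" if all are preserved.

Weight, PartNo → PName lies within R1.
Weight → PartNo lies within R1.
Color, SCity → Weight lies within R1.
Color, PName → SCity lies within R1.
Every dependency is enforceable on the fragments, so the decomposition is dependency-preserving.

none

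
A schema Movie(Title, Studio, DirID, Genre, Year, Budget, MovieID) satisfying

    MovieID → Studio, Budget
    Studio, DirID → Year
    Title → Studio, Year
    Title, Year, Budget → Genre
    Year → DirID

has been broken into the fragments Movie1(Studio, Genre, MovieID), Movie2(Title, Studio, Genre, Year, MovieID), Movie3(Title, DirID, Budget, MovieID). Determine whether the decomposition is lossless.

Chase test. Columns are Title, Studio, DirID, Genre, Year, Budget, MovieID; row i has aⱼ where attribute j ∈ Moviei, else bᵢⱼ.
Initial tableau (one row per fragment):
  row 1: b11 a2 b13 a4 b15 b16 a7
  row 2: a1 a2 b23 a4 a5 b26 a7
  row 3: a1 b32 a3 b34 b35 a6 a7
Rows 1 and 2 agree on MovieID; apply MovieID→Studio, Budget and equate their Studio, Budget entries.
Rows 1 and 3 agree on MovieID; apply MovieID→Studio, Budget and equate their Studio, Budget entries.
Rows 2 and 3 agree on Title; apply Title→Studio, Year and equate their Studio, Year entries.
Rows 2 and 3 agree on Title, Year, Budget; apply Title, Year, Budget→Genre and equate their Genre entries.
Rows 2 and 3 agree on Year; apply Year→DirID and equate their DirID entries.
Row 2 is now all distinguished symbols — the join is lossless.

Yes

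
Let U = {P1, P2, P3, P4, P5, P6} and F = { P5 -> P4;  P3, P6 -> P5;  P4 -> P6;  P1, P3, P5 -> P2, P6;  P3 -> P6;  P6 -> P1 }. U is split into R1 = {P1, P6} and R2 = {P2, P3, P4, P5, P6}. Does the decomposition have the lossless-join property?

Yes

Common attributes: R1 ∩ R2 = {P6}.
Closure of {P6}: P6 → P1 applies, adding P1. So (P6)⁺ = {P1, P6}.
This closure contains every attribute of R1, so R1 ∩ R2 → R1. The join is lossless.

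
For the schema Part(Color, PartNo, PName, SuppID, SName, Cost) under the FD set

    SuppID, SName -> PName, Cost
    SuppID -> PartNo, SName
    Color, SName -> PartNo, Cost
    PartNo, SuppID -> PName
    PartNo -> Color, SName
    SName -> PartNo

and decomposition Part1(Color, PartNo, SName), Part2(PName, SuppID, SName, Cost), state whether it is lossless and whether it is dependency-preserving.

Lossless test: (SName)⁺ = {Color, PartNo, SName, Cost}, which contains all of one fragment — lossless.
Dependency preservation: SuppID → PartNo, SName; Color, SName → PartNo, Cost; PartNo, SuppID → PName are not contained in any single fragment, but the restricted closure of each left-hand side across the fragments still reaches the right-hand side; the remaining FDs each lie inside some fragment. All dependencies are preserved.

lossless and dependency-preserving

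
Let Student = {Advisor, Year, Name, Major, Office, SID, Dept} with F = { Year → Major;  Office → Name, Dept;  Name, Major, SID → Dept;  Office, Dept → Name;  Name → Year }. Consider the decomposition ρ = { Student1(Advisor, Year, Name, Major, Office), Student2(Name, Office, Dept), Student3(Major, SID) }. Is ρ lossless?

No

Chase test. Columns are Advisor, Year, Name, Major, Office, SID, Dept; row i has aⱼ where attribute j ∈ Studenti, else bᵢⱼ.
Initial tableau (one row per fragment):
  row 1: a1 a2 a3 a4 a5 b16 b17
  row 2: b21 b22 a3 b24 a5 b26 a7
  row 3: b31 b32 b33 a4 b35 a6 b37
Rows 1 and 2 agree on Office; apply Office→Name, Dept and equate their Name, Dept entries.
Rows 1 and 2 agree on Name; apply Name→Year and equate their Year entries.
Rows 1 and 2 agree on Year; apply Year→Major and equate their Major entries.
No row becomes fully distinguished — the join is lossy.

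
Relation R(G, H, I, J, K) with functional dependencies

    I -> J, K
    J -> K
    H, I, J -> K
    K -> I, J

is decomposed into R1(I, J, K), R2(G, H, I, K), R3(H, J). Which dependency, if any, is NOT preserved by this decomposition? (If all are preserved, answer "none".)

none

I → J, K lies within R1.
J → K lies within R1.
H, I, J → K: restricted closure across fragments reaches K.
K → I, J lies within R1.
Every dependency is enforceable on the fragments, so the decomposition is dependency-preserving.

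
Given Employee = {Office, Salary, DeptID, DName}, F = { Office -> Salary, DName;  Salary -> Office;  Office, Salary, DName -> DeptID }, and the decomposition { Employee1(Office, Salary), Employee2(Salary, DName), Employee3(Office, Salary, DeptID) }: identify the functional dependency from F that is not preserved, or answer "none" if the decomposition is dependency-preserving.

none

Office → Salary, DName: restricted closure across fragments reaches Salary, DName.
Salary → Office lies within Employee1.
Office, Salary, DName → DeptID: restricted closure across fragments reaches DeptID.
Every dependency is enforceable on the fragments, so the decomposition is dependency-preserving.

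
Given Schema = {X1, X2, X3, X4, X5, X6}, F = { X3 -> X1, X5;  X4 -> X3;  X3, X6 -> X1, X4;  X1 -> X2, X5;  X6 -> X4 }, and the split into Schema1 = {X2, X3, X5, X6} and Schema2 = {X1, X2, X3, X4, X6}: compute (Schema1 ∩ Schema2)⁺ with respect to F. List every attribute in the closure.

Schema1 ∩ Schema2 = {X2, X3, X6}.
X3 → X1, X5 applies, adding X1, X5
X3, X6 → X1, X4 applies, adding X4
Closure: {X1, X2, X3, X4, X5, X6}.

X1, X2, X3, X4, X5, X6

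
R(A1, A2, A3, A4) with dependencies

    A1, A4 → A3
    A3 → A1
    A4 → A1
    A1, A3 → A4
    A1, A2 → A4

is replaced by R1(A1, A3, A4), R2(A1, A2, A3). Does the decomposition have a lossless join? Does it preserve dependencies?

Lossless test: (A1, A3)⁺ = {A1, A3, A4}, which contains all of one fragment — lossless.
Dependency preservation: A1, A2 → A4 is not contained in any single fragment, but the restricted closure of its left-hand side across the fragments still reaches the right-hand side; the remaining FDs each lie inside some fragment. All dependencies are preserved.

lossless and dependency-preserving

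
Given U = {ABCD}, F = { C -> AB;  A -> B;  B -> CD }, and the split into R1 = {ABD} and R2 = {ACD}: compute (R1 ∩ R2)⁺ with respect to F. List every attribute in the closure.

R1 ∩ R2 = {AD}.
A → B applies, adding B
B → CD applies, adding C
Closure: {ABCD}.

ABCD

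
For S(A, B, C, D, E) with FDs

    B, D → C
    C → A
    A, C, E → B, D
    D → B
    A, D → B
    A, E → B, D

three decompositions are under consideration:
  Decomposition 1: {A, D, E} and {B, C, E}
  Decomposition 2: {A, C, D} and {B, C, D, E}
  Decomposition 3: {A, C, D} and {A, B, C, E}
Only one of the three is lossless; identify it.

Decomposition 1: common = {E}, closure = {E} → lossy.
Decomposition 2: common = {C, D}, closure = {A, B, C, D} → lossless.
Decomposition 3: common = {A, C}, closure = {A, C} → lossy.

Decomposition 2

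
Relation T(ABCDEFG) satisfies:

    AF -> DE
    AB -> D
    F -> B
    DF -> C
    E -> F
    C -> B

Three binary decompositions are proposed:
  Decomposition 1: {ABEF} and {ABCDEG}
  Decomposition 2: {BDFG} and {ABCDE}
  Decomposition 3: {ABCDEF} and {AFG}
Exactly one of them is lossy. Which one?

Decomposition 1: common = {ABE}, closure = {ABCDEF} → lossless.
Decomposition 2: common = {BD}, closure = {BD} → lossy.
Decomposition 3: common = {AF}, closure = {ABCDEF} → lossless.

Decomposition 2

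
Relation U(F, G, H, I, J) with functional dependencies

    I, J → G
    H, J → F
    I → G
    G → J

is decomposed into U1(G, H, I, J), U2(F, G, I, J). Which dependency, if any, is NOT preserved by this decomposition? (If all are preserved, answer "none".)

Check H, J → F: no single fragment contains all of {F, H, J}, and the restricted closure of {H, J} across the fragments never reaches {F}.
I, J → G is preserved.
I → G is preserved.
G → J is preserved.

H, J → F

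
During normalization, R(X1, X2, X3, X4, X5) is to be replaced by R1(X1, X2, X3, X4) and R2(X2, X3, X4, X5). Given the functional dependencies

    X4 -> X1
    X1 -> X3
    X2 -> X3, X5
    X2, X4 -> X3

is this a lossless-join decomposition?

Yes

Common attributes: R1 ∩ R2 = {X2, X3, X4}.
Closure of {X2, X3, X4}: X4 → X1 applies, adding X1; X2 → X3, X5 applies, adding X5. So (X2, X3, X4)⁺ = {X1, X2, X3, X4, X5}.
This closure contains every attribute of R1, so R1 ∩ R2 → R1. The join is lossless.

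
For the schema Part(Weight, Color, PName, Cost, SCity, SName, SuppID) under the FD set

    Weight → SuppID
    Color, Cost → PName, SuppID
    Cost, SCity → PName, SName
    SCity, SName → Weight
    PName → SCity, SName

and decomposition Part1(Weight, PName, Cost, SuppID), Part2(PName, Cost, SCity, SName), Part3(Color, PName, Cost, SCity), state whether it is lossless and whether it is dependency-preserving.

lossless but not dependency-preserving

Lossless test (chase): Rows 2 and 3 agree on Cost, SCity; apply Cost, SCity→PName, SName and equate their PName, SName entries. Rows 2 and 3 agree on SCity, SName; apply SCity, SName→Weight and equate their Weight entries. Rows 1 and 2 agree on PName; apply PName→SCity, SName and equate their SCity, SName entries. Rows 2 and 3 agree on Weight; apply Weight→SuppID and equate their SuppID entries. Rows 1 and 2 agree on SCity, SName; apply SCity, SName→Weight and equate their Weight entries. Rows 1 and 2 agree on Weight; apply Weight→SuppID and equate their SuppID entries. Row 3 is now all distinguished symbols — the join is lossless.
Dependency preservation: the restricted closure of {SCity, SName} across the fragments never reaches {Weight}, so SCity, SName → Weight cannot be enforced without a join — not preserved.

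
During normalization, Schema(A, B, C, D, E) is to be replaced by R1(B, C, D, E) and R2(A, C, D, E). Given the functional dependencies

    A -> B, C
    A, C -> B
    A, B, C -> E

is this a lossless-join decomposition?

No

Common attributes: R1 ∩ R2 = {C, D, E}.
No dependency enlarges {C, D, E}, so (C, D, E)⁺ = {C, D, E}.
The closure contains neither all of R1 = {B, C, D, E} nor all of R2 = {A, C, D, E}, so the common attributes are not a superkey of either fragment. The join is lossy.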